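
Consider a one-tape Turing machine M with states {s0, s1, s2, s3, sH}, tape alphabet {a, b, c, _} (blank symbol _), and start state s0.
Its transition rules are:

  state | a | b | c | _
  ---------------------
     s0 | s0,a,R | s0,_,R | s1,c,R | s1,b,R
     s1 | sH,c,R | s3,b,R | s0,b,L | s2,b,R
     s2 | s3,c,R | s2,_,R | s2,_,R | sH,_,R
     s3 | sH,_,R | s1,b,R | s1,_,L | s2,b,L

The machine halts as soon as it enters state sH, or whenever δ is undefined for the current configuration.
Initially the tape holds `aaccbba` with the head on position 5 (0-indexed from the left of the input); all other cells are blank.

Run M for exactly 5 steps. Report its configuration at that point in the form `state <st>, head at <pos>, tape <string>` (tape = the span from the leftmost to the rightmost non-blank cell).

state sH, head at 10, tape aaccb_abb

state=s0 head=5 tape=aaccb[b]a____   (s0,b)→(s0,_,R)
state=s0 head=6 tape=aaccb_[a]____   (s0,a)→(s0,a,R)
state=s0 head=7 tape=aaccb_a[_]___   (s0,_)→(s1,b,R)
state=s1 head=8 tape=aaccb_ab[_]__   (s1,_)→(s2,b,R)
state=s2 head=9 tape=aaccb_abb[_]_   (s2,_)→(sH,_,R)
state=sH head=10 tape=aaccb_abb_[_]
After 5 steps: state sH, head at 10, tape aaccb_abb.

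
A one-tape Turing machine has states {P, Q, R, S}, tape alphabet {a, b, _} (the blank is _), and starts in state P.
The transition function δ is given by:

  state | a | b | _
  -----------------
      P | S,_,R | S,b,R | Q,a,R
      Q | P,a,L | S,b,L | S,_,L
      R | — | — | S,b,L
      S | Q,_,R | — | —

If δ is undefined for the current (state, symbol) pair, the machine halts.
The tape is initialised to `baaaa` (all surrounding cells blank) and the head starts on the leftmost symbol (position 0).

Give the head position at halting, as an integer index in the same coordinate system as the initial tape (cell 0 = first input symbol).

4

P | [b]aaaa_   read b → write b, move R, go to S
S | b[a]aaa_   read a → write _, move R, go to Q
Q | b_[a]aa_   read a → write a, move L, go to P
P | b[_]aaa_   read _ → write a, move R, go to Q
Q | ba[a]aa_   read a → write a, move L, go to P
P | b[a]aaa_   read a → write _, move R, go to S
S | b_[a]aa_   read a → write _, move R, go to Q
Q | b__[a]a_   read a → write a, move L, go to P
P | b_[_]aa_   read _ → write a, move R, go to Q
Q | b_a[a]a_   read a → write a, move L, go to P
P | b_[a]aa_   read a → write _, move R, go to S
S | b__[a]a_   read a → write _, move R, go to Q
Q | b___[a]_   read a → write a, move L, go to P
P | b__[_]a_   read _ → write a, move R, go to Q
Q | b__a[a]_   read a → write a, move L, go to P
P | b__[a]a_   read a → write _, move R, go to S
S | b___[a]_   read a → write _, move R, go to Q
Q | b____[_]   read _ → write _, move L, go to S
S | b___[_]_
At halt the head is at cell 4.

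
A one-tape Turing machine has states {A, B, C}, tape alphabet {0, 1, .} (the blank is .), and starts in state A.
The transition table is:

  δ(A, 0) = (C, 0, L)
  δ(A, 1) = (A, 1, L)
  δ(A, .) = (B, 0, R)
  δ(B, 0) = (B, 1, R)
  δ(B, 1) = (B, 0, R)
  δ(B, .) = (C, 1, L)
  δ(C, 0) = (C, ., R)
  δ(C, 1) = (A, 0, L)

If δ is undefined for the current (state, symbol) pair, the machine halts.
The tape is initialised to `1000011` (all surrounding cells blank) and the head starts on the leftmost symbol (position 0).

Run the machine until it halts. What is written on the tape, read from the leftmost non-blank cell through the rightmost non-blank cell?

A | .[1]000011...   read 1 → write 1, move L, go to A
A | [.]1000011...   read . → write 0, move R, go to B
B | 0[1]000011...   read 1 → write 0, move R, go to B
B | 00[0]00011...   read 0 → write 1, move R, go to B
B | 001[0]0011...   read 0 → write 1, move R, go to B
B | 0011[0]011...   read 0 → write 1, move R, go to B
B | 00111[0]11...   read 0 → write 1, move R, go to B
B | 001111[1]1...   read 1 → write 0, move R, go to B
B | 0011110[1]...   read 1 → write 0, move R, go to B
B | 00111100[.]..   read . → write 1, move L, go to C
C | 0011110[0]1..   read 0 → write ., move R, go to C
C | 0011110.[1]..   read 1 → write 0, move L, go to A
A | 0011110[.]0..   read . → write 0, move R, go to B
B | 00111100[0]..   read 0 → write 1, move R, go to B
B | 001111001[.].   read . → write 1, move L, go to C
C | 00111100[1]1.   read 1 → write 0, move L, go to A
A | 0011110[0]01.   read 0 → write 0, move L, go to C
C | 001111[0]001.   read 0 → write ., move R, go to C
C | 001111.[0]01.   read 0 → write ., move R, go to C
C | 001111..[0]1.   read 0 → write ., move R, go to C
C | 001111...[1].   read 1 → write 0, move L, go to A
A | 001111..[.]0.   read . → write 0, move R, go to B
B | 001111..0[0].   read 0 → write 1, move R, go to B
B | 001111..01[.]   read . → write 1, move L, go to C
C | 001111..0[1]1   read 1 → write 0, move L, go to A
A | 001111..[0]01   read 0 → write 0, move L, go to C
C | 001111.[.]001
The non-blank tape span at halt is 001111..001.

001111..001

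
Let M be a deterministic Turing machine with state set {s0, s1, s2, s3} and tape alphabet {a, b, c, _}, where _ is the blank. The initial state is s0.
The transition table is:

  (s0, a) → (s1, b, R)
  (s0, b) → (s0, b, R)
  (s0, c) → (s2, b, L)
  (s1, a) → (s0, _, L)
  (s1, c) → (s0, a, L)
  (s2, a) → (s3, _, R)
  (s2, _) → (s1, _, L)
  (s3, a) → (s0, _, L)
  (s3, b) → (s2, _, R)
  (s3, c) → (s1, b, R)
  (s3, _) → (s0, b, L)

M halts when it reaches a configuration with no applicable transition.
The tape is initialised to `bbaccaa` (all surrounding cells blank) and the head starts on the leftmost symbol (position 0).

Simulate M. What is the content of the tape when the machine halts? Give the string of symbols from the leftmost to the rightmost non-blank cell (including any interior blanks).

state=s0 head=0 tape=[b]baccaa   (s0,b)→(s0,b,R)
state=s0 head=1 tape=b[b]accaa   (s0,b)→(s0,b,R)
state=s0 head=2 tape=bb[a]ccaa   (s0,a)→(s1,b,R)
state=s1 head=3 tape=bbb[c]caa   (s1,c)→(s0,a,L)
state=s0 head=2 tape=bb[b]acaa   (s0,b)→(s0,b,R)
state=s0 head=3 tape=bbb[a]caa   (s0,a)→(s1,b,R)
state=s1 head=4 tape=bbbb[c]aa   (s1,c)→(s0,a,L)
state=s0 head=3 tape=bbb[b]aaa   (s0,b)→(s0,b,R)
state=s0 head=4 tape=bbbb[a]aa   (s0,a)→(s1,b,R)
state=s1 head=5 tape=bbbbb[a]a   (s1,a)→(s0,_,L)
state=s0 head=4 tape=bbbb[b]_a   (s0,b)→(s0,b,R)
state=s0 head=5 tape=bbbbb[_]a
The non-blank tape span at halt is bbbbb_a.

bbbbb_a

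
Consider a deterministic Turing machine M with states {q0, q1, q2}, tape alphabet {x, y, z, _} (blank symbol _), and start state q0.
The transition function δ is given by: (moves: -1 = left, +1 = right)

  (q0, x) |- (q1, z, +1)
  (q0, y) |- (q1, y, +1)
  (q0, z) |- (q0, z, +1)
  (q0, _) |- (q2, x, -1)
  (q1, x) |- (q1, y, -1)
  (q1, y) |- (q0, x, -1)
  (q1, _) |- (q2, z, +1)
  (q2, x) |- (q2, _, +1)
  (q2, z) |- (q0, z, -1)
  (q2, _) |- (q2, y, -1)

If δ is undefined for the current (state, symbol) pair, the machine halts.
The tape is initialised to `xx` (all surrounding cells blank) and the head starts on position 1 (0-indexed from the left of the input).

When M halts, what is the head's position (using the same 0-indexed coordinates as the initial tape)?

q0 | x[x]____   read x → write z, move +1, go to q1
q1 | xz[_]___   read _ → write z, move +1, go to q2
q2 | xzz[_]__   read _ → write y, move -1, go to q2
q2 | xz[z]y__   read z → write z, move -1, go to q0
q0 | x[z]zy__   read z → write z, move +1, go to q0
q0 | xz[z]y__   read z → write z, move +1, go to q0
q0 | xzz[y]__   read y → write y, move +1, go to q1
q1 | xzzy[_]_   read _ → write z, move +1, go to q2
q2 | xzzyz[_]   read _ → write y, move -1, go to q2
q2 | xzzy[z]y   read z → write z, move -1, go to q0
q0 | xzz[y]zy   read y → write y, move +1, go to q1
q1 | xzzy[z]y
At halt the head is at cell 4.

4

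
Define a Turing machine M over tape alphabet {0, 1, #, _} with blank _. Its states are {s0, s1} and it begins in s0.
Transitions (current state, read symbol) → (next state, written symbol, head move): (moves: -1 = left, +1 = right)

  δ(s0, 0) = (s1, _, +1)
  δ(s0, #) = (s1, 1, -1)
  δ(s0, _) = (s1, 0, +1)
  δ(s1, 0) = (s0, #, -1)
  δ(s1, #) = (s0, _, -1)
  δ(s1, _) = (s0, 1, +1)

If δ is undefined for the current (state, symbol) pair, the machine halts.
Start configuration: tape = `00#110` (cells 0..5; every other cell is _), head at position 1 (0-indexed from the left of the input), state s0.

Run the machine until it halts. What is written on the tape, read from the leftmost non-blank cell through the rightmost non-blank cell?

s0 | 0[0]#110   read 0 → write _, move +1, go to s1
s1 | 0_[#]110   read # → write _, move -1, go to s0
s0 | 0[_]_110   read _ → write 0, move +1, go to s1
s1 | 00[_]110   read _ → write 1, move +1, go to s0
s0 | 001[1]10
The non-blank tape span at halt is 001110.

001110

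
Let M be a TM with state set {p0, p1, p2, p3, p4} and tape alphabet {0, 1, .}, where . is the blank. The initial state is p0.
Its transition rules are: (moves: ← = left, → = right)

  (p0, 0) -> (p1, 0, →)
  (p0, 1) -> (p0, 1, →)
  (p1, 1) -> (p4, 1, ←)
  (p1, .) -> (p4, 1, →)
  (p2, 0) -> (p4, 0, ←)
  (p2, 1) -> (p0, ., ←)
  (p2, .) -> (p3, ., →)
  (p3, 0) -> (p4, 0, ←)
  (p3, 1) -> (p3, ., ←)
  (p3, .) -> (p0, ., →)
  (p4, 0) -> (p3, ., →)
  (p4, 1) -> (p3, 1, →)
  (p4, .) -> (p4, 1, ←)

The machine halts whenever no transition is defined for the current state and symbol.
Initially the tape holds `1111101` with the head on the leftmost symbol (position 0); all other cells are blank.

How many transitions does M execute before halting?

10

p0 | [1]111101   read 1 → write 1, move →, go to p0
p0 | 1[1]11101   read 1 → write 1, move →, go to p0
p0 | 11[1]1101   read 1 → write 1, move →, go to p0
p0 | 111[1]101   read 1 → write 1, move →, go to p0
p0 | 1111[1]01   read 1 → write 1, move →, go to p0
p0 | 11111[0]1   read 0 → write 0, move →, go to p1
p1 | 111110[1]   read 1 → write 1, move ←, go to p4
p4 | 11111[0]1   read 0 → write ., move →, go to p3
p3 | 11111.[1]   read 1 → write ., move ←, go to p3
p3 | 11111[.].   read . → write ., move →, go to p0
p0 | 11111.[.]
M halts after 10 transitions.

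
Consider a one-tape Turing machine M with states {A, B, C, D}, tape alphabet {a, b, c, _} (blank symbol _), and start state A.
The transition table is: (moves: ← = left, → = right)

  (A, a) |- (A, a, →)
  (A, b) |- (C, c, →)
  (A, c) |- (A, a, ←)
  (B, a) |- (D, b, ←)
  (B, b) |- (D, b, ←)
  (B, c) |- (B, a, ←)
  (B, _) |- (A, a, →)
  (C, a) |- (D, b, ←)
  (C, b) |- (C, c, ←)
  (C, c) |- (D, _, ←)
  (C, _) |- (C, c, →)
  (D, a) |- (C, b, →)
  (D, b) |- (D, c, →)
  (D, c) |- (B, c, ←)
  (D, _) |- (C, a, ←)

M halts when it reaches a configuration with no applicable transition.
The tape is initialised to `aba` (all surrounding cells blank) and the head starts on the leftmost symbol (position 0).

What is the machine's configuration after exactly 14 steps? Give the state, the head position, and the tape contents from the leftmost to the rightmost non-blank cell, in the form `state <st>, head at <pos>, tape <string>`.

state C, head at 0, tape aacbcb

A | ___[a]ba   read a → write a, move →, go to A
A | ___a[b]a   read b → write c, move →, go to C
C | ___ac[a]   read a → write b, move ←, go to D
D | ___a[c]b   read c → write c, move ←, go to B
B | ___[a]cb   read a → write b, move ←, go to D
D | __[_]bcb   read _ → write a, move ←, go to C
C | _[_]abcb   read _ → write c, move →, go to C
C | _c[a]bcb   read a → write b, move ←, go to D
D | _[c]bbcb   read c → write c, move ←, go to B
B | [_]cbbcb   read _ → write a, move →, go to A
A | a[c]bbcb   read c → write a, move ←, go to A
A | [a]abbcb   read a → write a, move →, go to A
A | a[a]bbcb   read a → write a, move →, go to A
A | aa[b]bcb   read b → write c, move →, go to C
C | aac[b]cb
After 14 steps: state C, head at 0, tape aacbcb.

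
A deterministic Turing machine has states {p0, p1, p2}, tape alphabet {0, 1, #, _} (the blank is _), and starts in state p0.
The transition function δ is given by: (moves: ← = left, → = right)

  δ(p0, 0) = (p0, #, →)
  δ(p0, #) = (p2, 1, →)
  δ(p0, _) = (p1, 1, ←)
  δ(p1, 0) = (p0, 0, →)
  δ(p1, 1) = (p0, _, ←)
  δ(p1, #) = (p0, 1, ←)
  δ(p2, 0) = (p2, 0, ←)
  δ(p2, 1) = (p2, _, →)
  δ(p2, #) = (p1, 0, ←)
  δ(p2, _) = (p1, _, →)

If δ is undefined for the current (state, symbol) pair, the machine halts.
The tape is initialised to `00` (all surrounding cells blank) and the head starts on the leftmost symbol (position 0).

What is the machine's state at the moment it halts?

p1

p0 | [0]0___   read 0 → write #, move →, go to p0
p0 | #[0]___   read 0 → write #, move →, go to p0
p0 | ##[_]__   read _ → write 1, move ←, go to p1
p1 | #[#]1__   read # → write 1, move ←, go to p0
p0 | [#]11__   read # → write 1, move →, go to p2
p2 | 1[1]1__   read 1 → write _, move →, go to p2
p2 | 1_[1]__   read 1 → write _, move →, go to p2
p2 | 1__[_]_   read _ → write _, move →, go to p1
p1 | 1___[_]
No transition is defined for (p1, _); M halts in state p1.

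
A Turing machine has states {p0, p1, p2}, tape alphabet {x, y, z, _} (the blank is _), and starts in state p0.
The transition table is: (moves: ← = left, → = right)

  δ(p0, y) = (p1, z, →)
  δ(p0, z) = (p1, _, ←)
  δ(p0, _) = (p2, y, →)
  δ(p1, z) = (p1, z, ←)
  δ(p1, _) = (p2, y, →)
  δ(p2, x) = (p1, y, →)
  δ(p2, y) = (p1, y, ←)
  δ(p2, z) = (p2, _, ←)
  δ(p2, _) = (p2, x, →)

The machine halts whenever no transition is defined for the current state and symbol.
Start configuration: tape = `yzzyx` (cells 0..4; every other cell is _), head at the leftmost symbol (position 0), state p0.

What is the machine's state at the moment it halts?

p1

p0 | __[y]zzyx   read y → write z, move →, go to p1
p1 | __z[z]zyx   read z → write z, move ←, go to p1
p1 | __[z]zzyx   read z → write z, move ←, go to p1
p1 | _[_]zzzyx   read _ → write y, move →, go to p2
p2 | _y[z]zzyx   read z → write _, move ←, go to p2
p2 | _[y]_zzyx   read y → write y, move ←, go to p1
p1 | [_]y_zzyx   read _ → write y, move →, go to p2
p2 | y[y]_zzyx   read y → write y, move ←, go to p1
p1 | [y]y_zzyx
No transition is defined for (p1, y); M halts in state p1.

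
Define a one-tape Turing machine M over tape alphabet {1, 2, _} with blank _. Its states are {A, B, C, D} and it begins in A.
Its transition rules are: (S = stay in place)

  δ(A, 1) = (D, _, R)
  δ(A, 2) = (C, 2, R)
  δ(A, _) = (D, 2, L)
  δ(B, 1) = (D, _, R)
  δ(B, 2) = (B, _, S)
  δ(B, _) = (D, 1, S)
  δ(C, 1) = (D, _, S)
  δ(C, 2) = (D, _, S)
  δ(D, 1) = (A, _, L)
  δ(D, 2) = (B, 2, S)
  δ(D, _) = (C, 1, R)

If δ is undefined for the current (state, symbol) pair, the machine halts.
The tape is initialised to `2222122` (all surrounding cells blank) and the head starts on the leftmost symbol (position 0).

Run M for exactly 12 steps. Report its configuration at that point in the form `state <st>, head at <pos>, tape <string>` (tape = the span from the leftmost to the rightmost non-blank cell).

state D, head at 6, tape 211111

state=A head=0 tape=[2]222122   (A,2)→(C,2,R)
state=C head=1 tape=2[2]22122   (C,2)→(D,_,S)
state=D head=1 tape=2[_]22122   (D,_)→(C,1,R)
state=C head=2 tape=21[2]2122   (C,2)→(D,_,S)
state=D head=2 tape=21[_]2122   (D,_)→(C,1,R)
state=C head=3 tape=211[2]122   (C,2)→(D,_,S)
state=D head=3 tape=211[_]122   (D,_)→(C,1,R)
state=C head=4 tape=2111[1]22   (C,1)→(D,_,S)
state=D head=4 tape=2111[_]22   (D,_)→(C,1,R)
state=C head=5 tape=21111[2]2   (C,2)→(D,_,S)
state=D head=5 tape=21111[_]2   (D,_)→(C,1,R)
state=C head=6 tape=211111[2]   (C,2)→(D,_,S)
state=D head=6 tape=211111[_]
After 12 steps: state D, head at 6, tape 211111.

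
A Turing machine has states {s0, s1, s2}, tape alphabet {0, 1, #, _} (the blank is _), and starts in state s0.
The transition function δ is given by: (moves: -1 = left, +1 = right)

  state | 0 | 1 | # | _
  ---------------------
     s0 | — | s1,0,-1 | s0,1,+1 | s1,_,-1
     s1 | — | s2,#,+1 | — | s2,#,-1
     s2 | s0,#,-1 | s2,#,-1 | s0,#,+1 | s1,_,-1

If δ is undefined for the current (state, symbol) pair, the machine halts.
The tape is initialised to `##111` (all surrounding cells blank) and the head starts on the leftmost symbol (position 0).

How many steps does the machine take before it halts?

20

s0 | [#]#111_   read # → write 1, move +1, go to s0
s0 | 1[#]111_   read # → write 1, move +1, go to s0
s0 | 11[1]11_   read 1 → write 0, move -1, go to s1
s1 | 1[1]011_   read 1 → write #, move +1, go to s2
s2 | 1#[0]11_   read 0 → write #, move -1, go to s0
s0 | 1[#]#11_   read # → write 1, move +1, go to s0
s0 | 11[#]11_   read # → write 1, move +1, go to s0
s0 | 111[1]1_   read 1 → write 0, move -1, go to s1
s1 | 11[1]01_   read 1 → write #, move +1, go to s2
s2 | 11#[0]1_   read 0 → write #, move -1, go to s0
s0 | 11[#]#1_   read # → write 1, move +1, go to s0
s0 | 111[#]1_   read # → write 1, move +1, go to s0
s0 | 1111[1]_   read 1 → write 0, move -1, go to s1
s1 | 111[1]0_   read 1 → write #, move +1, go to s2
s2 | 111#[0]_   read 0 → write #, move -1, go to s0
s0 | 111[#]#_   read # → write 1, move +1, go to s0
s0 | 1111[#]_   read # → write 1, move +1, go to s0
s0 | 11111[_]   read _ → write _, move -1, go to s1
s1 | 1111[1]_   read 1 → write #, move +1, go to s2
s2 | 1111#[_]   read _ → write _, move -1, go to s1
s1 | 1111[#]_
M halts after 20 transitions.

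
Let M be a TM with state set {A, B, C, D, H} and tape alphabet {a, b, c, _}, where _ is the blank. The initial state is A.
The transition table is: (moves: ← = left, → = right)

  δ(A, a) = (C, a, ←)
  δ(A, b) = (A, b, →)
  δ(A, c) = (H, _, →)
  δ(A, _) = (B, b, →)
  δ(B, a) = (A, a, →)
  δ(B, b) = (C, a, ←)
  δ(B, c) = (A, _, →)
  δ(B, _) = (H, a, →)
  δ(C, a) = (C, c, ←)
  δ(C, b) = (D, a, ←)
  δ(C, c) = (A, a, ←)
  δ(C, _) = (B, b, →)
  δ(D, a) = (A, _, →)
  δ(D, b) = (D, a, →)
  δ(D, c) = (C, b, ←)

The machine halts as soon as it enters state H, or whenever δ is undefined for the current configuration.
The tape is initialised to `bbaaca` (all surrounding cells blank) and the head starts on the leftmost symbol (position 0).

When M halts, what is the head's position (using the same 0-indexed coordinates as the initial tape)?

state=A head=0 tape=[b]baaca   (A,b)→(A,b,→)
state=A head=1 tape=b[b]aaca   (A,b)→(A,b,→)
state=A head=2 tape=bb[a]aca   (A,a)→(C,a,←)
state=C head=1 tape=b[b]aaca   (C,b)→(D,a,←)
state=D head=0 tape=[b]aaaca   (D,b)→(D,a,→)
state=D head=1 tape=a[a]aaca   (D,a)→(A,_,→)
state=A head=2 tape=a_[a]aca   (A,a)→(C,a,←)
state=C head=1 tape=a[_]aaca   (C,_)→(B,b,→)
state=B head=2 tape=ab[a]aca   (B,a)→(A,a,→)
state=A head=3 tape=aba[a]ca   (A,a)→(C,a,←)
state=C head=2 tape=ab[a]aca   (C,a)→(C,c,←)
state=C head=1 tape=a[b]caca   (C,b)→(D,a,←)
state=D head=0 tape=[a]acaca   (D,a)→(A,_,→)
state=A head=1 tape=_[a]caca   (A,a)→(C,a,←)
state=C head=0 tape=[_]acaca   (C,_)→(B,b,→)
state=B head=1 tape=b[a]caca   (B,a)→(A,a,→)
state=A head=2 tape=ba[c]aca   (A,c)→(H,_,→)
state=H head=3 tape=ba_[a]ca
At halt the head is at cell 3.

3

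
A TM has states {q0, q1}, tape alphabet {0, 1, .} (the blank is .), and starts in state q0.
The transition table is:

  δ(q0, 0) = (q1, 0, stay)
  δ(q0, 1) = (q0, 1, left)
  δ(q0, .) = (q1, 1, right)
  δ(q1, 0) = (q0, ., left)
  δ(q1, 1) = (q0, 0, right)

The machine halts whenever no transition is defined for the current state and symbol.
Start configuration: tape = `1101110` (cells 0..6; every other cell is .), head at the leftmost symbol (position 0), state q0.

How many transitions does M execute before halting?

24

q0 | ...[1]101110   read 1 → write 1, move left, go to q0
q0 | ..[.]1101110   read . → write 1, move right, go to q1
q1 | ..1[1]101110   read 1 → write 0, move right, go to q0
q0 | ..10[1]01110   read 1 → write 1, move left, go to q0
q0 | ..1[0]101110   read 0 → write 0, move stay, go to q1
q1 | ..1[0]101110   read 0 → write ., move left, go to q0
q0 | ..[1].101110   read 1 → write 1, move left, go to q0
q0 | .[.]1.101110   read . → write 1, move right, go to q1
q1 | .1[1].101110   read 1 → write 0, move right, go to q0
q0 | .10[.]101110   read . → write 1, move right, go to q1
q1 | .101[1]01110   read 1 → write 0, move right, go to q0
q0 | .1010[0]1110   read 0 → write 0, move stay, go to q1
q1 | .1010[0]1110   read 0 → write ., move left, go to q0
q0 | .101[0].1110   read 0 → write 0, move stay, go to q1
q1 | .101[0].1110   read 0 → write ., move left, go to q0
q0 | .10[1]..1110   read 1 → write 1, move left, go to q0
q0 | .1[0]1..1110   read 0 → write 0, move stay, go to q1
q1 | .1[0]1..1110   read 0 → write ., move left, go to q0
q0 | .[1].1..1110   read 1 → write 1, move left, go to q0
q0 | [.]1.1..1110   read . → write 1, move right, go to q1
q1 | 1[1].1..1110   read 1 → write 0, move right, go to q0
q0 | 10[.]1..1110   read . → write 1, move right, go to q1
q1 | 101[1]..1110   read 1 → write 0, move right, go to q0
q0 | 1010[.].1110   read . → write 1, move right, go to q1
q1 | 10101[.]1110
M halts after 24 transitions.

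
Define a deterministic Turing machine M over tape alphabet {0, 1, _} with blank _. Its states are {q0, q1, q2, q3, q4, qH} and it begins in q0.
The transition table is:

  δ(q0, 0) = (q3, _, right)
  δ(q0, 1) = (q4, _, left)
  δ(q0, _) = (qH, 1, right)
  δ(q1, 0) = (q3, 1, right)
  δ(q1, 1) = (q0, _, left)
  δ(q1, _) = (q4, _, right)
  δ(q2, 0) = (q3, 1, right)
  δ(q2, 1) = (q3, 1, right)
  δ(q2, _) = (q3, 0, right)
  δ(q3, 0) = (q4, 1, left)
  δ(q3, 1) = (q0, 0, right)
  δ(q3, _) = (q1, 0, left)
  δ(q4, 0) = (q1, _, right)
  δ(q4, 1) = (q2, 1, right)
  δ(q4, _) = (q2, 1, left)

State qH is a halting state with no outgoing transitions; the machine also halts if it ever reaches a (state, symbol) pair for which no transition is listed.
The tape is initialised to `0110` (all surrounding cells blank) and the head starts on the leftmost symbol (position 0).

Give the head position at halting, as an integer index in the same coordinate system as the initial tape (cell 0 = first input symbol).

state=q0 head=0 tape=[0]110____   (q0,0)→(q3,_,right)
state=q3 head=1 tape=_[1]10____   (q3,1)→(q0,0,right)
state=q0 head=2 tape=_0[1]0____   (q0,1)→(q4,_,left)
state=q4 head=1 tape=_[0]_0____   (q4,0)→(q1,_,right)
state=q1 head=2 tape=__[_]0____   (q1,_)→(q4,_,right)
state=q4 head=3 tape=___[0]____   (q4,0)→(q1,_,right)
state=q1 head=4 tape=____[_]___   (q1,_)→(q4,_,right)
state=q4 head=5 tape=_____[_]__   (q4,_)→(q2,1,left)
state=q2 head=4 tape=____[_]1__   (q2,_)→(q3,0,right)
state=q3 head=5 tape=____0[1]__   (q3,1)→(q0,0,right)
state=q0 head=6 tape=____00[_]_   (q0,_)→(qH,1,right)
state=qH head=7 tape=____001[_]
At halt the head is at cell 7.

7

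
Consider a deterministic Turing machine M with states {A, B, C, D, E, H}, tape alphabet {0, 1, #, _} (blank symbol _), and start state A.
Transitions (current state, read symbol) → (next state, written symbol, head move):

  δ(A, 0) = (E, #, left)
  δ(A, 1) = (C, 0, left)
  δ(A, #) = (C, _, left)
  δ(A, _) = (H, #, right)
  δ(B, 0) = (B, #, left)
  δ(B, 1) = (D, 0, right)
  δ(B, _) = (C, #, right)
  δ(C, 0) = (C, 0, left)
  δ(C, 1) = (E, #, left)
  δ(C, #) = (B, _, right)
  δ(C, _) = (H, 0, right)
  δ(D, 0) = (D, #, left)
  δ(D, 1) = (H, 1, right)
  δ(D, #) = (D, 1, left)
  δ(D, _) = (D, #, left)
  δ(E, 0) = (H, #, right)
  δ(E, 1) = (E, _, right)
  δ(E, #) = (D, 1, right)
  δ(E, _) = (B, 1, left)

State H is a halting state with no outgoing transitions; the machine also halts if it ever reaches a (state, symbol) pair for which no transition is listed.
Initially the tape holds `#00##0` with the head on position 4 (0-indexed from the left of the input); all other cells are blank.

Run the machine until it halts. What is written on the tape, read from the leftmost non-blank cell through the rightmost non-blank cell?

A | #00#[#]0___   read # → write _, move left, go to C
C | #00[#]_0___   read # → write _, move right, go to B
B | #00_[_]0___   read _ → write #, move right, go to C
C | #00_#[0]___   read 0 → write 0, move left, go to C
C | #00_[#]0___   read # → write _, move right, go to B
B | #00__[0]___   read 0 → write #, move left, go to B
B | #00_[_]#___   read _ → write #, move right, go to C
C | #00_#[#]___   read # → write _, move right, go to B
B | #00_#_[_]__   read _ → write #, move right, go to C
C | #00_#_#[_]_   read _ → write 0, move right, go to H
H | #00_#_#0[_]
The non-blank tape span at halt is #00_#_#0.

#00_#_#0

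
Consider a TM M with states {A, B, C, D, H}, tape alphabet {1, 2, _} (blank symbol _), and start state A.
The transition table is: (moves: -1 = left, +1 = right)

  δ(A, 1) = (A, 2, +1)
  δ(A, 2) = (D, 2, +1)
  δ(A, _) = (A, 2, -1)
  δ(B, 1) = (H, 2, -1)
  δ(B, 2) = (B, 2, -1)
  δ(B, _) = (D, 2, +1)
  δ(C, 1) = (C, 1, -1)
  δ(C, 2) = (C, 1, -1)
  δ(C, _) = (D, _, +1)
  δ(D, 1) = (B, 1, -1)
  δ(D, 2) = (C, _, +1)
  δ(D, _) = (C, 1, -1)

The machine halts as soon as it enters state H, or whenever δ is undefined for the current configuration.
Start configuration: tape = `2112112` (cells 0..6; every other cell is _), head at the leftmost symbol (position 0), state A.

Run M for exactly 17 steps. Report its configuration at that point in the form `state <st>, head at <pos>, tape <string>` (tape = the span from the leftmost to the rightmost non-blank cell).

state=A head=0 tape=__[2]112112   (A,2)→(D,2,+1)
state=D head=1 tape=__2[1]12112   (D,1)→(B,1,-1)
state=B head=0 tape=__[2]112112   (B,2)→(B,2,-1)
state=B head=-1 tape=_[_]2112112   (B,_)→(D,2,+1)
state=D head=0 tape=_2[2]112112   (D,2)→(C,_,+1)
state=C head=1 tape=_2_[1]12112   (C,1)→(C,1,-1)
state=C head=0 tape=_2[_]112112   (C,_)→(D,_,+1)
state=D head=1 tape=_2_[1]12112   (D,1)→(B,1,-1)
state=B head=0 tape=_2[_]112112   (B,_)→(D,2,+1)
state=D head=1 tape=_22[1]12112   (D,1)→(B,1,-1)
state=B head=0 tape=_2[2]112112   (B,2)→(B,2,-1)
state=B head=-1 tape=_[2]2112112   (B,2)→(B,2,-1)
state=B head=-2 tape=[_]22112112   (B,_)→(D,2,+1)
state=D head=-1 tape=2[2]2112112   (D,2)→(C,_,+1)
state=C head=0 tape=2_[2]112112   (C,2)→(C,1,-1)
state=C head=-1 tape=2[_]1112112   (C,_)→(D,_,+1)
state=D head=0 tape=2_[1]112112   (D,1)→(B,1,-1)
state=B head=-1 tape=2[_]1112112
After 17 steps: state B, head at -1, tape 2_1112112.

state B, head at -1, tape 2_1112112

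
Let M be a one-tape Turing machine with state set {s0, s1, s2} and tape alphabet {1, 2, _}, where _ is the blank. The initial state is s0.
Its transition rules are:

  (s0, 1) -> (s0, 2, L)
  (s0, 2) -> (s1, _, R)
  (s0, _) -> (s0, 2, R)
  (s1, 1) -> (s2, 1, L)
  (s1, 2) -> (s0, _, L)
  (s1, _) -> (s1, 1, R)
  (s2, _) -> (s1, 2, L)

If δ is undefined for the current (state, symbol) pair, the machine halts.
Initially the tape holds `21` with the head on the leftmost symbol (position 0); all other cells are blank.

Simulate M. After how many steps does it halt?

state=s0 head=0 tape=__[2]1   (s0,2)→(s1,_,R)
state=s1 head=1 tape=___[1]   (s1,1)→(s2,1,L)
state=s2 head=0 tape=__[_]1   (s2,_)→(s1,2,L)
state=s1 head=-1 tape=_[_]21   (s1,_)→(s1,1,R)
state=s1 head=0 tape=_1[2]1   (s1,2)→(s0,_,L)
state=s0 head=-1 tape=_[1]_1   (s0,1)→(s0,2,L)
state=s0 head=-2 tape=[_]2_1   (s0,_)→(s0,2,R)
state=s0 head=-1 tape=2[2]_1   (s0,2)→(s1,_,R)
state=s1 head=0 tape=2_[_]1   (s1,_)→(s1,1,R)
state=s1 head=1 tape=2_1[1]   (s1,1)→(s2,1,L)
state=s2 head=0 tape=2_[1]1
M halts after 10 transitions.

10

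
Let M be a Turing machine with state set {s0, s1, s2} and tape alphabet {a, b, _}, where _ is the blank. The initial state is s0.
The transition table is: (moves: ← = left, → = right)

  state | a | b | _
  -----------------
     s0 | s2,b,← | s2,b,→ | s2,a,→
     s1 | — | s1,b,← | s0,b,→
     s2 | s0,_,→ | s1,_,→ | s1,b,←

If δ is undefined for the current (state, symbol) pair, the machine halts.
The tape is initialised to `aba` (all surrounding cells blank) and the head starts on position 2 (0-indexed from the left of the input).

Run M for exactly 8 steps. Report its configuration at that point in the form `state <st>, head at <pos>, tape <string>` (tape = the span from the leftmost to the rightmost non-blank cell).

state s1, head at 0, tape abbb

s0 | ab[a]_   read a → write b, move ←, go to s2
s2 | a[b]b_   read b → write _, move →, go to s1
s1 | a_[b]_   read b → write b, move ←, go to s1
s1 | a[_]b_   read _ → write b, move →, go to s0
s0 | ab[b]_   read b → write b, move →, go to s2
s2 | abb[_]   read _ → write b, move ←, go to s1
s1 | ab[b]b   read b → write b, move ←, go to s1
s1 | a[b]bb   read b → write b, move ←, go to s1
s1 | [a]bbb
After 8 steps: state s1, head at 0, tape abbb.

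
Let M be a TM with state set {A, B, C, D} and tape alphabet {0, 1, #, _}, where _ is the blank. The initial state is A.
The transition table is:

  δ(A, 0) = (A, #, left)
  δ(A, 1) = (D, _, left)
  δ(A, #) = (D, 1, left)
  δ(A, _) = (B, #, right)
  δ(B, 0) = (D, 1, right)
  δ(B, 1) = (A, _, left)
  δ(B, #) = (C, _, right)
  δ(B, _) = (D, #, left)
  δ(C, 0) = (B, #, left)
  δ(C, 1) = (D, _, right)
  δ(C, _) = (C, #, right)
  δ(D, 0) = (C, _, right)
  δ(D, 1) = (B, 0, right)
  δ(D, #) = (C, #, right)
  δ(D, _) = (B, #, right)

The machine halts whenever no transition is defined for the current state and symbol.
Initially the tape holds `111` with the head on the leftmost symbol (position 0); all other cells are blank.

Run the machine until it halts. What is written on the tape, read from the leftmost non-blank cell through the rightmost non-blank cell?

state=A head=0 tape=_[1]11   (A,1)→(D,_,left)
state=D head=-1 tape=[_]_11   (D,_)→(B,#,right)
state=B head=0 tape=#[_]11   (B,_)→(D,#,left)
state=D head=-1 tape=[#]#11   (D,#)→(C,#,right)
state=C head=0 tape=#[#]11
The non-blank tape span at halt is ##11.

##11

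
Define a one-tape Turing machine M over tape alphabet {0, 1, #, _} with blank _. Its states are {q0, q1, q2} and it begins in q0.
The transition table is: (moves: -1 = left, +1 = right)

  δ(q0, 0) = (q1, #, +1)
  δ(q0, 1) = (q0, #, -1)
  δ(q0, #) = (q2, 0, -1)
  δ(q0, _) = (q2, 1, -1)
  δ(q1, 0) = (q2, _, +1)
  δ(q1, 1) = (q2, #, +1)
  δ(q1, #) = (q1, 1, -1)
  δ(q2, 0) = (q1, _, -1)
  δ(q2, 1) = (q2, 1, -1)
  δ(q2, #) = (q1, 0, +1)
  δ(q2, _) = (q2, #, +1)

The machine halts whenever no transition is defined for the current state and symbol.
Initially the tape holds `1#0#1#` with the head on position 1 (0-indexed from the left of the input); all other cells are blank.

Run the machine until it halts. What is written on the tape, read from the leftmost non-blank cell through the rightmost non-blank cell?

00##0#0

q0 | _1[#]0#1#_   read # → write 0, move -1, go to q2
q2 | _[1]00#1#_   read 1 → write 1, move -1, go to q2
q2 | [_]100#1#_   read _ → write #, move +1, go to q2
q2 | #[1]00#1#_   read 1 → write 1, move -1, go to q2
q2 | [#]100#1#_   read # → write 0, move +1, go to q1
q1 | 0[1]00#1#_   read 1 → write #, move +1, go to q2
q2 | 0#[0]0#1#_   read 0 → write _, move -1, go to q1
q1 | 0[#]_0#1#_   read # → write 1, move -1, go to q1
q1 | [0]1_0#1#_   read 0 → write _, move +1, go to q2
q2 | _[1]_0#1#_   read 1 → write 1, move -1, go to q2
q2 | [_]1_0#1#_   read _ → write #, move +1, go to q2
q2 | #[1]_0#1#_   read 1 → write 1, move -1, go to q2
q2 | [#]1_0#1#_   read # → write 0, move +1, go to q1
q1 | 0[1]_0#1#_   read 1 → write #, move +1, go to q2
q2 | 0#[_]0#1#_   read _ → write #, move +1, go to q2
q2 | 0##[0]#1#_   read 0 → write _, move -1, go to q1
q1 | 0#[#]_#1#_   read # → write 1, move -1, go to q1
q1 | 0[#]1_#1#_   read # → write 1, move -1, go to q1
q1 | [0]11_#1#_   read 0 → write _, move +1, go to q2
q2 | _[1]1_#1#_   read 1 → write 1, move -1, go to q2
q2 | [_]11_#1#_   read _ → write #, move +1, go to q2
q2 | #[1]1_#1#_   read 1 → write 1, move -1, go to q2
q2 | [#]11_#1#_   read # → write 0, move +1, go to q1
q1 | 0[1]1_#1#_   read 1 → write #, move +1, go to q2
q2 | 0#[1]_#1#_   read 1 → write 1, move -1, go to q2
q2 | 0[#]1_#1#_   read # → write 0, move +1, go to q1
q1 | 00[1]_#1#_   read 1 → write #, move +1, go to q2
q2 | 00#[_]#1#_   read _ → write #, move +1, go to q2
q2 | 00##[#]1#_   read # → write 0, move +1, go to q1
q1 | 00##0[1]#_   read 1 → write #, move +1, go to q2
q2 | 00##0#[#]_   read # → write 0, move +1, go to q1
q1 | 00##0#0[_]
The non-blank tape span at halt is 00##0#0.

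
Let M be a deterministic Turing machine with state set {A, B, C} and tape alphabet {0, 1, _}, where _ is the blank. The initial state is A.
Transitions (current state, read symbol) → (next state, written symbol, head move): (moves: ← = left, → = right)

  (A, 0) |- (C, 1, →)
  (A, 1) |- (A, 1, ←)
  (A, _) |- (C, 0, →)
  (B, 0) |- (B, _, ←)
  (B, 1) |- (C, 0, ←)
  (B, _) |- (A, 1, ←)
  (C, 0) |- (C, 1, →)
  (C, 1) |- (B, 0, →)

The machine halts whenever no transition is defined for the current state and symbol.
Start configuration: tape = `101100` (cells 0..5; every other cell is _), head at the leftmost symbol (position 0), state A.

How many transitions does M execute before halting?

35

state=A head=0 tape=___[1]01100   (A,1)→(A,1,←)
state=A head=-1 tape=__[_]101100   (A,_)→(C,0,→)
state=C head=0 tape=__0[1]01100   (C,1)→(B,0,→)
state=B head=1 tape=__00[0]1100   (B,0)→(B,_,←)
state=B head=0 tape=__0[0]_1100   (B,0)→(B,_,←)
state=B head=-1 tape=__[0]__1100   (B,0)→(B,_,←)
state=B head=-2 tape=_[_]___1100   (B,_)→(A,1,←)
state=A head=-3 tape=[_]1___1100   (A,_)→(C,0,→)
state=C head=-2 tape=0[1]___1100   (C,1)→(B,0,→)
state=B head=-1 tape=00[_]__1100   (B,_)→(A,1,←)
state=A head=-2 tape=0[0]1__1100   (A,0)→(C,1,→)
state=C head=-1 tape=01[1]__1100   (C,1)→(B,0,→)
state=B head=0 tape=010[_]_1100   (B,_)→(A,1,←)
state=A head=-1 tape=01[0]1_1100   (A,0)→(C,1,→)
state=C head=0 tape=011[1]_1100   (C,1)→(B,0,→)
state=B head=1 tape=0110[_]1100   (B,_)→(A,1,←)
state=A head=0 tape=011[0]11100   (A,0)→(C,1,→)
state=C head=1 tape=0111[1]1100   (C,1)→(B,0,→)
state=B head=2 tape=01110[1]100   (B,1)→(C,0,←)
state=C head=1 tape=0111[0]0100   (C,0)→(C,1,→)
state=C head=2 tape=01111[0]100   (C,0)→(C,1,→)
state=C head=3 tape=011111[1]00   (C,1)→(B,0,→)
state=B head=4 tape=0111110[0]0   (B,0)→(B,_,←)
state=B head=3 tape=011111[0]_0   (B,0)→(B,_,←)
state=B head=2 tape=01111[1]__0   (B,1)→(C,0,←)
state=C head=1 tape=0111[1]0__0   (C,1)→(B,0,→)
state=B head=2 tape=01110[0]__0   (B,0)→(B,_,←)
state=B head=1 tape=0111[0]___0   (B,0)→(B,_,←)
state=B head=0 tape=011[1]____0   (B,1)→(C,0,←)
state=C head=-1 tape=01[1]0____0   (C,1)→(B,0,→)
state=B head=0 tape=010[0]____0   (B,0)→(B,_,←)
state=B head=-1 tape=01[0]_____0   (B,0)→(B,_,←)
state=B head=-2 tape=0[1]______0   (B,1)→(C,0,←)
state=C head=-3 tape=[0]0______0   (C,0)→(C,1,→)
state=C head=-2 tape=1[0]______0   (C,0)→(C,1,→)
state=C head=-1 tape=11[_]_____0
M halts after 35 transitions.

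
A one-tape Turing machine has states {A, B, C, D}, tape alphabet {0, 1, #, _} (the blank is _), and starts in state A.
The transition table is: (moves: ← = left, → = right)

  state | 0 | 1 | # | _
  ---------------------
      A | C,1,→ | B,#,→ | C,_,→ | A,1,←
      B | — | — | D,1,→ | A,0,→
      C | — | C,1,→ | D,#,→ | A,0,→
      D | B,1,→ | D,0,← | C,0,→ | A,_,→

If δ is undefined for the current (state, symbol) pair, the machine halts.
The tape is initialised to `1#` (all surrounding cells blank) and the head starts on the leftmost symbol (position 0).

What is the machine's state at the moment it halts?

A | [1]#__   read 1 → write #, move →, go to B
B | #[#]__   read # → write 1, move →, go to D
D | #1[_]_   read _ → write _, move →, go to A
A | #1_[_]   read _ → write 1, move ←, go to A
A | #1[_]1   read _ → write 1, move ←, go to A
A | #[1]11   read 1 → write #, move →, go to B
B | ##[1]1
No transition is defined for (B, 1); M halts in state B.

B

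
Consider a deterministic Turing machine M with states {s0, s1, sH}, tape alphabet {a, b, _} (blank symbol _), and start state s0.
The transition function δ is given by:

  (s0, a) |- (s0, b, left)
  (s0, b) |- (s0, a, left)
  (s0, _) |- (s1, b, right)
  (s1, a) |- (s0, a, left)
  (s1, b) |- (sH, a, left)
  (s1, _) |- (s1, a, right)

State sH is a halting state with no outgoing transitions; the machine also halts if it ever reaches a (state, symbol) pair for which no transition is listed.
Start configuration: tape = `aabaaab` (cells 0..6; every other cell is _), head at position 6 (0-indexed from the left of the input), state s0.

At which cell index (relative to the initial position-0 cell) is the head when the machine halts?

-1

state=s0 head=6 tape=_aabaaa[b]   (s0,b)→(s0,a,left)
state=s0 head=5 tape=_aabaa[a]a   (s0,a)→(s0,b,left)
state=s0 head=4 tape=_aaba[a]ba   (s0,a)→(s0,b,left)
state=s0 head=3 tape=_aab[a]bba   (s0,a)→(s0,b,left)
state=s0 head=2 tape=_aa[b]bbba   (s0,b)→(s0,a,left)
state=s0 head=1 tape=_a[a]abbba   (s0,a)→(s0,b,left)
state=s0 head=0 tape=_[a]babbba   (s0,a)→(s0,b,left)
state=s0 head=-1 tape=[_]bbabbba   (s0,_)→(s1,b,right)
state=s1 head=0 tape=b[b]babbba   (s1,b)→(sH,a,left)
state=sH head=-1 tape=[b]ababbba
At halt the head is at cell -1.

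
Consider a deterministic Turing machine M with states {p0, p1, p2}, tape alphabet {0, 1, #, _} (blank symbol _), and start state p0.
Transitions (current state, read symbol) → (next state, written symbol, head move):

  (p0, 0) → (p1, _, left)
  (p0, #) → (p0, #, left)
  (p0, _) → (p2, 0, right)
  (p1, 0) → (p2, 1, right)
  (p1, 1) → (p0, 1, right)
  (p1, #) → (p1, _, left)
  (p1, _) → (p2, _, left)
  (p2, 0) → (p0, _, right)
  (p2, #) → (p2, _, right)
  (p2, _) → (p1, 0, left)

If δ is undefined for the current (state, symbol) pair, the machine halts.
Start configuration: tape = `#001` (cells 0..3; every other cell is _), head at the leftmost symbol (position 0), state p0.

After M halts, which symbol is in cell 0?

p0 | _[#]001   read # → write #, move left, go to p0
p0 | [_]#001   read _ → write 0, move right, go to p2
p2 | 0[#]001   read # → write _, move right, go to p2
p2 | 0_[0]01   read 0 → write _, move right, go to p0
p0 | 0__[0]1   read 0 → write _, move left, go to p1
p1 | 0_[_]_1   read _ → write _, move left, go to p2
p2 | 0[_]__1   read _ → write 0, move left, go to p1
p1 | [0]0__1   read 0 → write 1, move right, go to p2
p2 | 1[0]__1   read 0 → write _, move right, go to p0
p0 | 1_[_]_1   read _ → write 0, move right, go to p2
p2 | 1_0[_]1   read _ → write 0, move left, go to p1
p1 | 1_[0]01   read 0 → write 1, move right, go to p2
p2 | 1_1[0]1   read 0 → write _, move right, go to p0
p0 | 1_1_[1]
Cell 0 holds _ when M halts.

_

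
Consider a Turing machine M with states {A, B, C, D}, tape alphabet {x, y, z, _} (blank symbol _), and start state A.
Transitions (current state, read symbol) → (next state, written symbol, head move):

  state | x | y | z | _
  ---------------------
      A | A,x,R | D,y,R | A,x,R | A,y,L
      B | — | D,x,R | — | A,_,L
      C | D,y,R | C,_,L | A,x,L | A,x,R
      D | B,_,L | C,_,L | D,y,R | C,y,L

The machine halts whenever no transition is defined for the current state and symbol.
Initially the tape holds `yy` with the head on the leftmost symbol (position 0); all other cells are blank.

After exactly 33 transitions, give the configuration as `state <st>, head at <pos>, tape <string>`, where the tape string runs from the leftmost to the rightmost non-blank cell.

state A, head at -3, tape xyy__y

state=A head=0 tape=____[y]y   (A,y)→(D,y,R)
state=D head=1 tape=____y[y]   (D,y)→(C,_,L)
state=C head=0 tape=____[y]_   (C,y)→(C,_,L)
state=C head=-1 tape=___[_]__   (C,_)→(A,x,R)
state=A head=0 tape=___x[_]_   (A,_)→(A,y,L)
state=A head=-1 tape=___[x]y_   (A,x)→(A,x,R)
state=A head=0 tape=___x[y]_   (A,y)→(D,y,R)
state=D head=1 tape=___xy[_]   (D,_)→(C,y,L)
state=C head=0 tape=___x[y]y   (C,y)→(C,_,L)
state=C head=-1 tape=___[x]_y   (C,x)→(D,y,R)
state=D head=0 tape=___y[_]y   (D,_)→(C,y,L)
state=C head=-1 tape=___[y]yy   (C,y)→(C,_,L)
state=C head=-2 tape=__[_]_yy   (C,_)→(A,x,R)
state=A head=-1 tape=__x[_]yy   (A,_)→(A,y,L)
state=A head=-2 tape=__[x]yyy   (A,x)→(A,x,R)
state=A head=-1 tape=__x[y]yy   (A,y)→(D,y,R)
state=D head=0 tape=__xy[y]y   (D,y)→(C,_,L)
state=C head=-1 tape=__x[y]_y   (C,y)→(C,_,L)
state=C head=-2 tape=__[x]__y   (C,x)→(D,y,R)
state=D head=-1 tape=__y[_]_y   (D,_)→(C,y,L)
state=C head=-2 tape=__[y]y_y   (C,y)→(C,_,L)
state=C head=-3 tape=_[_]_y_y   (C,_)→(A,x,R)
state=A head=-2 tape=_x[_]y_y   (A,_)→(A,y,L)
state=A head=-3 tape=_[x]yy_y   (A,x)→(A,x,R)
state=A head=-2 tape=_x[y]y_y   (A,y)→(D,y,R)
state=D head=-1 tape=_xy[y]_y   (D,y)→(C,_,L)
state=C head=-2 tape=_x[y]__y   (C,y)→(C,_,L)
state=C head=-3 tape=_[x]___y   (C,x)→(D,y,R)
state=D head=-2 tape=_y[_]__y   (D,_)→(C,y,L)
state=C head=-3 tape=_[y]y__y   (C,y)→(C,_,L)
state=C head=-4 tape=[_]_y__y   (C,_)→(A,x,R)
state=A head=-3 tape=x[_]y__y   (A,_)→(A,y,L)
state=A head=-4 tape=[x]yy__y   (A,x)→(A,x,R)
state=A head=-3 tape=x[y]y__y
After 33 steps: state A, head at -3, tape xyy__y.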